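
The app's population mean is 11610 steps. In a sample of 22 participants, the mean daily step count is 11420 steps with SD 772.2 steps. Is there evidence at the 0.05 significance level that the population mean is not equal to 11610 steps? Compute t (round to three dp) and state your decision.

t = -1.154; fail to reject H0

H0: μ = 11610; H1: μ ≠ 11610 (one-sample t-test, two-sided).
t = (x̄ − μ₀)/(s/√n) = (11420 − 11610)/(772.2/√22) = -1.154
df = n − 1 = 21
Two-sided p-value ≈ 0.261
Since p ≈ 0.261 > α = 0.05, fail to reject H0; the evidence is not statistically significant.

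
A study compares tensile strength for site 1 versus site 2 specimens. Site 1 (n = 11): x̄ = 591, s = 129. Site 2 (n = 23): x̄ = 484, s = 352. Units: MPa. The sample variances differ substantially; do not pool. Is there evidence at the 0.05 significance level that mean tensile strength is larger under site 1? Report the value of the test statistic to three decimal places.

1.288

Let group 1 = site 1, group 2 = site 2. H0: μ_1 = μ_2; H1: μ_1 > μ_2 (Welch's two-sample t-test, right-tailed).
t = (x̄_1 − x̄_2)/√(s_1²/n_1 + s_2²/n_2) = (591 − 484)/√(129²/11 + 352²/23) = 1.288
Welch–Satterthwaite df ≈ 30.76
p-value = P(T ≥ 1.288) ≈ 0.104
Since p ≈ 0.104 > α = 0.05, fail to reject H0; the evidence is not statistically significant.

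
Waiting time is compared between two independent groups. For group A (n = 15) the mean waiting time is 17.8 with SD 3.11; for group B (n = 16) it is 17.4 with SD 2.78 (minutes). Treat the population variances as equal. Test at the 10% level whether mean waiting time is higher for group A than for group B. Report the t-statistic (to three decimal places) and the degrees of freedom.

Let group 1 = group A, group 2 = group B. H0: μ_1 = μ_2; H1: μ_1 > μ_2 (two-sample pooled-variance t-test, right-tailed).
s_p² = [(15−1)·3.11² + (16−1)·2.78²]/(15+16−2) = 8.66674
t = (17.8 − 17.4)/√[8.66674·(1/15 + 1/16)] = 0.378
df = n₁ + n₂ − 2 = 29
p-value = P(T ≥ 0.378) ≈ 0.354
Since p ≈ 0.354 > α = 0.1, fail to reject H0; the data do not provide sufficient evidence against H0.

t = 0.378, df = 29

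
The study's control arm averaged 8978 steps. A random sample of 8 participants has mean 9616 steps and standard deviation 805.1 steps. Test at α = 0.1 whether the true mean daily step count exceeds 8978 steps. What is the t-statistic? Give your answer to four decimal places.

H0: μ = 8978; H1: μ > 8978 (one-sample t-test, right-tailed).
t = (x̄ − μ₀)/(s/√n) = (9616 − 8978)/(805.1/√8) = 2.2414
df = n − 1 = 7
p-value = P(T ≥ 2.2414) ≈ 0.030
Since p ≈ 0.030 < α = 0.1, reject H0; the evidence is statistically significant.

2.2414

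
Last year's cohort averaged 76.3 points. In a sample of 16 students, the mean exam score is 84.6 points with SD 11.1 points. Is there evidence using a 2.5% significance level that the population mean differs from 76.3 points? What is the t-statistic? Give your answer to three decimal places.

H0: μ = 76.3; H1: μ ≠ 76.3 (one-sample t-test, two-sided).
t = (x̄ − μ₀)/(s/√n) = (84.6 − 76.3)/(11.1/√16) = 2.991
df = n − 1 = 15
Two-sided p-value ≈ 0.0091
Since p ≈ 0.0091 < α = 0.025, reject H0; the evidence is statistically significant.

2.991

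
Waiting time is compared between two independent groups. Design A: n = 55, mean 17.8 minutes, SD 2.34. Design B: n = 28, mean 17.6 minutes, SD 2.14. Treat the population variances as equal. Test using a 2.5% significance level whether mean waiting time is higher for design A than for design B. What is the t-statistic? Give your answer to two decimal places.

Let group 1 = design A, group 2 = design B. H0: μ_1 = μ_2; H1: μ_1 > μ_2 (two-sample pooled-variance t-test, right-tailed).
s_p² = [(55−1)·2.34² + (28−1)·2.14²]/(55+28−2) = 5.17693
t = (17.8 − 17.6)/√[5.17693·(1/55 + 1/28)] = 0.38
df = n₁ + n₂ − 2 = 81
p-value = P(T ≥ 0.38) ≈ 0.3530
Since p ≈ 0.3530 > α = 0.025, fail to reject H0; the evidence is not statistically significant.

0.38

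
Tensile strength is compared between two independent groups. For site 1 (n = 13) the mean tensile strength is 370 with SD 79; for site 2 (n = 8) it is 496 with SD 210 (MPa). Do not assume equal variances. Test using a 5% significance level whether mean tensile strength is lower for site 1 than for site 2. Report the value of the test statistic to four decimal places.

Let group 1 = site 1, group 2 = site 2. H0: μ_1 = μ_2; H1: μ_1 < μ_2 (Welch's two-sample t-test, left-tailed).
t = (x̄_1 − x̄_2)/√(s_1²/n_1 + s_2²/n_2) = (370 − 496)/√(79²/13 + 210²/8) = -1.6277
Welch–Satterthwaite df ≈ 8.24
p-value = P(T ≤ -1.6277) ≈ 0.071
Since p ≈ 0.071 > α = 0.05, fail to reject H0; the evidence is not statistically significant.

-1.6277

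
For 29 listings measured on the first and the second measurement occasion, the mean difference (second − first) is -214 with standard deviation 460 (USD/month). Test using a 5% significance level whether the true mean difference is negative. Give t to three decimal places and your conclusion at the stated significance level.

t = -2.505; reject H0

H0: μ_d = 0; H1: μ_d < 0 (paired t-test on the differences, left-tailed).
t = d̄/(s_d/√n) = -214/(460/√29) = -2.505
df = n − 1 = 28
p-value = P(T ≤ -2.505) ≈ 0.009
Since p ≈ 0.009 < α = 0.05, reject H0; the data support H1.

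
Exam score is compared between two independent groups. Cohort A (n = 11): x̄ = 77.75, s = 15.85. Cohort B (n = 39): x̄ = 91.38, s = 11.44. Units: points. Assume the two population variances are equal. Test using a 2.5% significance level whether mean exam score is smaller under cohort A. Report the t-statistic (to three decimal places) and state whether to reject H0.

t = -3.197; reject H0

Let group 1 = cohort A, group 2 = cohort B. H0: μ_1 = μ_2; H1: μ_1 < μ_2 (two-sample pooled-variance t-test, left-tailed).
s_p² = [(11−1)·15.85² + (39−1)·11.44²]/(11+39−2) = 155.946
t = (77.75 − 91.38)/√[155.946·(1/11 + 1/39)] = -3.197
df = n₁ + n₂ − 2 = 48
p-value = P(T ≤ -3.197) ≈ 0.001
Since p ≈ 0.001 < α = 0.025, reject H0; the data support H1.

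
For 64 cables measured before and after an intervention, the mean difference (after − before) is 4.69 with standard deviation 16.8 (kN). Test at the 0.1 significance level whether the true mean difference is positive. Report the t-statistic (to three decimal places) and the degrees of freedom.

t = 2.233, df = 63

H0: μ_d = 0; H1: μ_d > 0 (paired t-test on the differences, right-tailed).
t = d̄/(s_d/√n) = 4.69/(16.8/√64) = 2.233
df = n − 1 = 63
p-value = P(T ≥ 2.233) ≈ 0.015
Since p ≈ 0.015 < α = 0.1, reject H0; the data support H1.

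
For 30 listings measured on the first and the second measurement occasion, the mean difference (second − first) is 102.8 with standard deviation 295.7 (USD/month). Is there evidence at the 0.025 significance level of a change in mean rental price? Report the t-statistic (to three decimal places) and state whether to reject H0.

H0: μ_d = 0; H1: μ_d ≠ 0 (paired t-test on the differences, two-sided).
t = d̄/(s_d/√n) = 102.8/(295.7/√30) = 1.904
df = n − 1 = 29
Two-sided p-value ≈ 0.0669
Since p ≈ 0.0669 > α = 0.025, fail to reject H0; the data do not provide sufficient evidence against H0.

t = 1.904; fail to reject H0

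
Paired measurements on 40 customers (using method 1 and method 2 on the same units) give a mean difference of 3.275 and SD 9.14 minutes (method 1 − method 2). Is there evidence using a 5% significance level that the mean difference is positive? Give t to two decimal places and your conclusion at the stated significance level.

H0: μ_d = 0; H1: μ_d > 0 (paired t-test on the differences, right-tailed).
t = d̄/(s_d/√n) = 3.275/(9.14/√40) = 2.27
df = n − 1 = 39
p-value = P(T ≥ 2.27) ≈ 0.015
Since p ≈ 0.015 < α = 0.05, reject H0; the data support H1.

t = 2.27; reject H0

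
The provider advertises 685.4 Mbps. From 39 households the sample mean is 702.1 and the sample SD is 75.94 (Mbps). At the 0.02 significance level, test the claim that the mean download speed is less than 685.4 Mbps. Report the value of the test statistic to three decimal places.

H0: μ = 685.4; H1: μ < 685.4 (one-sample t-test, left-tailed).
t = (x̄ − μ₀)/(s/√n) = (702.1 − 685.4)/(75.94/√39) = 1.373
df = n − 1 = 38
p-value = P(T ≤ 1.373) ≈ 0.9112
Since p ≈ 0.9112 > α = 0.02, fail to reject H0; the evidence is not statistically significant.

1.373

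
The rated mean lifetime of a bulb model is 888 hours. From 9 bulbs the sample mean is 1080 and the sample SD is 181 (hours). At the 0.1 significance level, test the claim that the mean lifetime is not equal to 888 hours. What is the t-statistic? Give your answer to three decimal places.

3.182

H0: μ = 888; H1: μ ≠ 888 (one-sample t-test, two-sided).
t = (x̄ − μ₀)/(s/√n) = (1080 − 888)/(181/√9) = 3.182
df = n − 1 = 8
Two-sided p-value ≈ 0.0130
Since p ≈ 0.0130 < α = 0.1, reject H0; the data support H1.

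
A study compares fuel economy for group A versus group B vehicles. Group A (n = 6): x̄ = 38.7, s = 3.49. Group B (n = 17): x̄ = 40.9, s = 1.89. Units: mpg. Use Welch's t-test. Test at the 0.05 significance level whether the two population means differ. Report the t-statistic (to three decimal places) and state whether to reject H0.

t = -1.470; fail to reject H0

Let group 1 = group A, group 2 = group B. H0: μ_1 = μ_2; H1: μ_1 ≠ μ_2 (Welch's two-sample t-test, two-sided).
t = (x̄_1 − x̄_2)/√(s_1²/n_1 + s_2²/n_2) = (38.7 − 40.9)/√(3.49²/6 + 1.89²/17) = -1.470
Welch–Satterthwaite df ≈ 6.07
Two-sided p-value ≈ 0.191
Since p ≈ 0.191 > α = 0.05, fail to reject H0; the evidence is not statistically significant.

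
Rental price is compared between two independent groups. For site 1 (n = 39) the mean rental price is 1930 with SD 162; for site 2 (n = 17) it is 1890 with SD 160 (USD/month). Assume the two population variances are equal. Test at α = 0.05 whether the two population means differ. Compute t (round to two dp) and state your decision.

t = 0.85; fail to reject H0

Let group 1 = site 1, group 2 = site 2. H0: μ_1 = μ_2; H1: μ_1 ≠ μ_2 (two-sample pooled-variance t-test, two-sided).
s_p² = [(39−1)·162² + (17−1)·160²]/(39+17−2) = 26053.2
t = (1930 − 1890)/√[26053.2·(1/39 + 1/17)] = 0.85
df = n₁ + n₂ − 2 = 54
Two-sided p-value ≈ 0.398
Since p ≈ 0.398 > α = 0.05, fail to reject H0; the evidence is not statistically significant.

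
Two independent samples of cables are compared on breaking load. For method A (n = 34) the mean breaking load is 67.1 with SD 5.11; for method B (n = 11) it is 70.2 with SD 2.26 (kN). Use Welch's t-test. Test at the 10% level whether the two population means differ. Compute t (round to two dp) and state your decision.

t = -2.79; reject H0

Let group 1 = method A, group 2 = method B. H0: μ_1 = μ_2; H1: μ_1 ≠ μ_2 (Welch's two-sample t-test, two-sided).
t = (x̄_1 − x̄_2)/√(s_1²/n_1 + s_2²/n_2) = (67.1 − 70.2)/√(5.11²/34 + 2.26²/11) = -2.79
Welch–Satterthwaite df ≈ 38.51
Two-sided p-value ≈ 0.008
Since p ≈ 0.008 < α = 0.1, reject H0; the evidence is statistically significant.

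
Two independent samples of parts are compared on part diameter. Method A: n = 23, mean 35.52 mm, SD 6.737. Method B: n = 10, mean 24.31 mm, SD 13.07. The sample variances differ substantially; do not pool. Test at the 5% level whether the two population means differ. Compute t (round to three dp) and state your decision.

t = 2.568; reject H0

Let group 1 = method A, group 2 = method B. H0: μ_1 = μ_2; H1: μ_1 ≠ μ_2 (Welch's two-sample t-test, two-sided).
t = (x̄_1 − x̄_2)/√(s_1²/n_1 + s_2²/n_2) = (35.52 − 24.31)/√(6.737²/23 + 13.07²/10) = 2.568
Welch–Satterthwaite df ≈ 11.14
Two-sided p-value ≈ 0.0259
Since p ≈ 0.0259 < α = 0.05, reject H0; the data support H1.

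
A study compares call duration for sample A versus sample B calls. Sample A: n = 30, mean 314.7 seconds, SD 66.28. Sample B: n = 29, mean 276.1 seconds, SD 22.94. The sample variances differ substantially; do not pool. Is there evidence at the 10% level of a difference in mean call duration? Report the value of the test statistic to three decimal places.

3.009

Let group 1 = sample A, group 2 = sample B. H0: μ_1 = μ_2; H1: μ_1 ≠ μ_2 (Welch's two-sample t-test, two-sided).
t = (x̄_1 − x̄_2)/√(s_1²/n_1 + s_2²/n_2) = (314.7 − 276.1)/√(66.28²/30 + 22.94²/29) = 3.009
Welch–Satterthwaite df ≈ 36.06
Two-sided p-value ≈ 0.0048
Since p ≈ 0.0048 < α = 0.1, reject H0; the evidence is statistically significant.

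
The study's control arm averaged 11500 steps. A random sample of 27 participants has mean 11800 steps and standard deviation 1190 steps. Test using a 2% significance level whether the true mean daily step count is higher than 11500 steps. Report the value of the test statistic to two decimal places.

1.31

H0: μ = 11500; H1: μ > 11500 (one-sample t-test, right-tailed).
t = (x̄ − μ₀)/(s/√n) = (11800 − 11500)/(1190/√27) = 1.31
df = n − 1 = 26
p-value = P(T ≥ 1.31) ≈ 0.1008
Since p ≈ 0.1008 > α = 0.02, fail to reject H0; the data do not provide sufficient evidence against H0.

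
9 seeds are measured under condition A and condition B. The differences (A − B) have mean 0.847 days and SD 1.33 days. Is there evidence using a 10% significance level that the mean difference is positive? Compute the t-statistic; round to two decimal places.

H0: μ_d = 0; H1: μ_d > 0 (paired t-test on the differences, right-tailed).
t = d̄/(s_d/√n) = 0.847/(1.33/√9) = 1.91
df = n − 1 = 8
p-value = P(T ≥ 1.91) ≈ 0.046
Since p ≈ 0.046 < α = 0.1, reject H0; the evidence is statistically significant.

1.91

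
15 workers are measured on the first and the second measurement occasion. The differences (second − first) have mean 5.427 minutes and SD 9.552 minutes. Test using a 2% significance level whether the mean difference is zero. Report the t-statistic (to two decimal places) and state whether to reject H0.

H0: μ_d = 0; H1: μ_d ≠ 0 (paired t-test on the differences, two-sided).
t = d̄/(s_d/√n) = 5.427/(9.552/√15) = 2.20
df = n − 1 = 14
Two-sided p-value ≈ 0.045
Since p ≈ 0.045 > α = 0.02, fail to reject H0; the data do not provide sufficient evidence against H0.

t = 2.20; fail to reject H0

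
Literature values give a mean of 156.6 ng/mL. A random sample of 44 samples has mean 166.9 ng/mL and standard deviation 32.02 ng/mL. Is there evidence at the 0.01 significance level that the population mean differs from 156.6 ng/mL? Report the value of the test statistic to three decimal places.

H0: μ = 156.6; H1: μ ≠ 156.6 (one-sample t-test, two-sided).
t = (x̄ − μ₀)/(s/√n) = (166.9 − 156.6)/(32.02/√44) = 2.134
df = n − 1 = 43
Two-sided p-value ≈ 0.039
Since p ≈ 0.039 > α = 0.01, fail to reject H0; the evidence is not statistically significant.

2.134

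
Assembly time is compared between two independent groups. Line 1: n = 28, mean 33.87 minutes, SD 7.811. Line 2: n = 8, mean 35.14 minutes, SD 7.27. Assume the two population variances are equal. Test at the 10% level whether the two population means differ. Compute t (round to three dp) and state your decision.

Let group 1 = line 1, group 2 = line 2. H0: μ_1 = μ_2; H1: μ_1 ≠ μ_2 (two-sample pooled-variance t-test, two-sided).
s_p² = [(28−1)·7.811² + (8−1)·7.27²]/(28+8−2) = 59.332
t = (33.87 − 35.14)/√[59.332·(1/28 + 1/8)] = -0.411
df = n₁ + n₂ − 2 = 34
Two-sided p-value ≈ 0.683
Since p ≈ 0.683 > α = 0.1, fail to reject H0; the evidence is not statistically significant.

t = -0.411; fail to reject H0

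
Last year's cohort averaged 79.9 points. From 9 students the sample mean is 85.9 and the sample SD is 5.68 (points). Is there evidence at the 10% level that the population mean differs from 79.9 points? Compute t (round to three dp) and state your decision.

H0: μ = 79.9; H1: μ ≠ 79.9 (one-sample t-test, two-sided).
t = (x̄ − μ₀)/(s/√n) = (85.9 − 79.9)/(5.68/√9) = 3.169
df = n − 1 = 8
Two-sided p-value ≈ 0.013
Since p ≈ 0.013 < α = 0.1, reject H0; the data support H1.

t = 3.169; reject H0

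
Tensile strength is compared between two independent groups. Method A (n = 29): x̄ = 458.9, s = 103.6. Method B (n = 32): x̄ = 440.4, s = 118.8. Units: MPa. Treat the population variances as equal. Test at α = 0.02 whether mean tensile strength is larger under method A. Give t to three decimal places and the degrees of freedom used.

t = 0.645, df = 59

Let group 1 = method A, group 2 = method B. H0: μ_1 = μ_2; H1: μ_1 > μ_2 (two-sample pooled-variance t-test, right-tailed).
s_p² = [(29−1)·103.6² + (32−1)·118.8²]/(29+32−2) = 12509.1
t = (458.9 − 440.4)/√[12509.1·(1/29 + 1/32)] = 0.645
df = n₁ + n₂ − 2 = 59
p-value = P(T ≥ 0.645) ≈ 0.261
Since p ≈ 0.261 > α = 0.02, fail to reject H0; the data do not provide sufficient evidence against H0.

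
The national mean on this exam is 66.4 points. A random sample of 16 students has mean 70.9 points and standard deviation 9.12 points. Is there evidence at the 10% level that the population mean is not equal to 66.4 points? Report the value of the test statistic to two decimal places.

H0: μ = 66.4; H1: μ ≠ 66.4 (one-sample t-test, two-sided).
t = (x̄ − μ₀)/(s/√n) = (70.9 − 66.4)/(9.12/√16) = 1.97
df = n − 1 = 15
Two-sided p-value ≈ 0.0671
Since p ≈ 0.0671 < α = 0.1, reject H0; the data support H1.

1.97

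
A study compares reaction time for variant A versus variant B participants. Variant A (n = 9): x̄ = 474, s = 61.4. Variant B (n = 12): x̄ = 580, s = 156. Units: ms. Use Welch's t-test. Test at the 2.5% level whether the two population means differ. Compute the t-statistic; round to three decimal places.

Let group 1 = variant A, group 2 = variant B. H0: μ_1 = μ_2; H1: μ_1 ≠ μ_2 (Welch's two-sample t-test, two-sided).
t = (x̄_1 − x̄_2)/√(s_1²/n_1 + s_2²/n_2) = (474 − 580)/√(61.4²/9 + 156²/12) = -2.143
Welch–Satterthwaite df ≈ 15.13
Two-sided p-value ≈ 0.049
Since p ≈ 0.049 > α = 0.025, fail to reject H0; the data do not provide sufficient evidence against H0.

-2.143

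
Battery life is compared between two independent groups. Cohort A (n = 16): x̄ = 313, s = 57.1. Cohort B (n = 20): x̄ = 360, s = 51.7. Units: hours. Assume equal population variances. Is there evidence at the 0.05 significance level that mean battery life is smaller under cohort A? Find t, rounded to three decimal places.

-2.588

Let group 1 = cohort A, group 2 = cohort B. H0: μ_1 = μ_2; H1: μ_1 < μ_2 (two-sample pooled-variance t-test, left-tailed).
s_p² = [(16−1)·57.1² + (20−1)·51.7²]/(16+20−2) = 2932.09
t = (313 − 360)/√[2932.09·(1/16 + 1/20)] = -2.588
df = n₁ + n₂ − 2 = 34
p-value = P(T ≤ -2.588) ≈ 0.007
Since p ≈ 0.007 < α = 0.05, reject H0; the evidence is statistically significant.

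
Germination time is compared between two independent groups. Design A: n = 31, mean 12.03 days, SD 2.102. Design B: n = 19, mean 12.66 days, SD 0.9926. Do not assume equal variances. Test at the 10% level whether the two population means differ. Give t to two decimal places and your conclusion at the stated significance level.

Let group 1 = design A, group 2 = design B. H0: μ_1 = μ_2; H1: μ_1 ≠ μ_2 (Welch's two-sample t-test, two-sided).
t = (x̄_1 − x̄_2)/√(s_1²/n_1 + s_2²/n_2) = (12.03 − 12.66)/√(2.102²/31 + 0.9926²/19) = -1.43
Welch–Satterthwaite df ≈ 45.72
Two-sided p-value ≈ 0.1598
Since p ≈ 0.1598 > α = 0.1, fail to reject H0; the data do not provide sufficient evidence against H0.

t = -1.43; fail to reject H0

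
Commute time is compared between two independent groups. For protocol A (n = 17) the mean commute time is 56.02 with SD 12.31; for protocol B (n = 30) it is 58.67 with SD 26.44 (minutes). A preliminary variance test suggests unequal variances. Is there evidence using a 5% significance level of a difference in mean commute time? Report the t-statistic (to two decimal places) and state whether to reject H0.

t = -0.47; fail to reject H0

Let group 1 = protocol A, group 2 = protocol B. H0: μ_1 = μ_2; H1: μ_1 ≠ μ_2 (Welch's two-sample t-test, two-sided).
t = (x̄_1 − x̄_2)/√(s_1²/n_1 + s_2²/n_2) = (56.02 − 58.67)/√(12.31²/17 + 26.44²/30) = -0.47
Welch–Satterthwaite df ≈ 43.81
Two-sided p-value ≈ 0.643
Since p ≈ 0.643 > α = 0.05, fail to reject H0; the evidence is not statistically significant.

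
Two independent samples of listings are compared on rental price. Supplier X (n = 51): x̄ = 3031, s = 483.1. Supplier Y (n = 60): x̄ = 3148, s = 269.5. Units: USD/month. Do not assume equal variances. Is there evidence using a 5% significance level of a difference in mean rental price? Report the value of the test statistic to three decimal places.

-1.538

Let group 1 = supplier X, group 2 = supplier Y. H0: μ_1 = μ_2; H1: μ_1 ≠ μ_2 (Welch's two-sample t-test, two-sided).
t = (x̄_1 − x̄_2)/√(s_1²/n_1 + s_2²/n_2) = (3031 − 3148)/√(483.1²/51 + 269.5²/60) = -1.538
Welch–Satterthwaite df ≈ 75.48
Two-sided p-value ≈ 0.128
Since p ≈ 0.128 > α = 0.05, fail to reject H0; the evidence is not statistically significant.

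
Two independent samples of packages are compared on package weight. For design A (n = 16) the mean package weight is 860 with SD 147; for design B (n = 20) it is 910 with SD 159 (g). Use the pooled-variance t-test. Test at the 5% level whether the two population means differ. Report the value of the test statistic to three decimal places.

-0.969

Let group 1 = design A, group 2 = design B. H0: μ_1 = μ_2; H1: μ_1 ≠ μ_2 (two-sample pooled-variance t-test, two-sided).
s_p² = [(16−1)·147² + (20−1)·159²]/(16+20−2) = 23661
t = (860 − 910)/√[23661·(1/16 + 1/20)] = -0.969
df = n₁ + n₂ − 2 = 34
Two-sided p-value ≈ 0.3393
Since p ≈ 0.3393 > α = 0.05, fail to reject H0; the evidence is not statistically significant.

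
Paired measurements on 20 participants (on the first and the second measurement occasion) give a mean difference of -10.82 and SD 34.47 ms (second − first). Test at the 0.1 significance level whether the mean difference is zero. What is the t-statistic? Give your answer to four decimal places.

H0: μ_d = 0; H1: μ_d ≠ 0 (paired t-test on the differences, two-sided).
t = d̄/(s_d/√n) = -10.82/(34.47/√20) = -1.4038
df = n − 1 = 19
Two-sided p-value ≈ 0.1765
Since p ≈ 0.1765 > α = 0.1, fail to reject H0; the data do not provide sufficient evidence against H0.

-1.4038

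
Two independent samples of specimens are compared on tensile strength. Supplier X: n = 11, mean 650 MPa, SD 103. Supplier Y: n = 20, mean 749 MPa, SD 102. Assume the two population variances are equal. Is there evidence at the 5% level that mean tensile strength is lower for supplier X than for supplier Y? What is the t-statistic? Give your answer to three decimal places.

-2.577

Let group 1 = supplier X, group 2 = supplier Y. H0: μ_1 = μ_2; H1: μ_1 < μ_2 (two-sample pooled-variance t-test, left-tailed).
s_p² = [(11−1)·103² + (20−1)·102²]/(11+20−2) = 10474.7
t = (650 − 749)/√[10474.7·(1/11 + 1/20)] = -2.577
df = n₁ + n₂ − 2 = 29
p-value = P(T ≤ -2.577) ≈ 0.0077
Since p ≈ 0.0077 < α = 0.05, reject H0; the evidence is statistically significant.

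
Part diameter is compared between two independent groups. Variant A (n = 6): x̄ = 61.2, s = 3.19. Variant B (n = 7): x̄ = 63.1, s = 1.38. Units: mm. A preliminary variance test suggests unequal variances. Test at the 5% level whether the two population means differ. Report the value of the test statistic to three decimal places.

Let group 1 = variant A, group 2 = variant B. H0: μ_1 = μ_2; H1: μ_1 ≠ μ_2 (Welch's two-sample t-test, two-sided).
t = (x̄_1 − x̄_2)/√(s_1²/n_1 + s_2²/n_2) = (61.2 − 63.1)/√(3.19²/6 + 1.38²/7) = -1.354
Welch–Satterthwaite df ≈ 6.59
Two-sided p-value ≈ 0.220
Since p ≈ 0.220 > α = 0.05, fail to reject H0; the evidence is not statistically significant.

-1.354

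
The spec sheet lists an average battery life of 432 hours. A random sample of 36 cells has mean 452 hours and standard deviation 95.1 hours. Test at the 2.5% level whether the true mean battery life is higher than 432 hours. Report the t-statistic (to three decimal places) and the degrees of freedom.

t = 1.262, df = 35

H0: μ = 432; H1: μ > 432 (one-sample t-test, right-tailed).
t = (x̄ − μ₀)/(s/√n) = (452 − 432)/(95.1/√36) = 1.262
df = n − 1 = 35
p-value = P(T ≥ 1.262) ≈ 0.1077
Since p ≈ 0.1077 > α = 0.025, fail to reject H0; the data do not provide sufficient evidence against H0.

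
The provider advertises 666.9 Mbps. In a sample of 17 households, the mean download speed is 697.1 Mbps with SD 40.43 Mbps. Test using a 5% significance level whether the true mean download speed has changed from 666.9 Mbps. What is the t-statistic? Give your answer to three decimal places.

3.080

H0: μ = 666.9; H1: μ ≠ 666.9 (one-sample t-test, two-sided).
t = (x̄ − μ₀)/(s/√n) = (697.1 − 666.9)/(40.43/√17) = 3.080
df = n − 1 = 16
Two-sided p-value ≈ 0.0072
Since p ≈ 0.0072 < α = 0.05, reject H0; the data support H1.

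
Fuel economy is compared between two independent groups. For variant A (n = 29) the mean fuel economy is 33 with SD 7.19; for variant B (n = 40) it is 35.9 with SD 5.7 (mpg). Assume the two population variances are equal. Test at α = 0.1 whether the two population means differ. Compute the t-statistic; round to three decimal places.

Let group 1 = variant A, group 2 = variant B. H0: μ_1 = μ_2; H1: μ_1 ≠ μ_2 (two-sample pooled-variance t-test, two-sided).
s_p² = [(29−1)·7.19² + (40−1)·5.7²]/(29+40−2) = 40.5164
t = (33 − 35.9)/√[40.5164·(1/29 + 1/40)] = -1.868
df = n₁ + n₂ − 2 = 67
Two-sided p-value ≈ 0.0661
Since p ≈ 0.0661 < α = 0.1, reject H0; the data support H1.

-1.868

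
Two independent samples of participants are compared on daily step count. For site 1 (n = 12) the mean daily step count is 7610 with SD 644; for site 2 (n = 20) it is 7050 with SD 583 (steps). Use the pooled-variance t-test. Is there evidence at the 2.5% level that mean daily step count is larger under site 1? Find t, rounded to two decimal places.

Let group 1 = site 1, group 2 = site 2. H0: μ_1 = μ_2; H1: μ_1 > μ_2 (two-sample pooled-variance t-test, right-tailed).
s_p² = [(12−1)·644² + (20−1)·583²]/(12+20−2) = 367333
t = (7610 − 7050)/√[367333·(1/12 + 1/20)] = 2.53
df = n₁ + n₂ − 2 = 30
p-value = P(T ≥ 2.53) ≈ 0.0084
Since p ≈ 0.0084 < α = 0.025, reject H0; the evidence is statistically significant.

2.53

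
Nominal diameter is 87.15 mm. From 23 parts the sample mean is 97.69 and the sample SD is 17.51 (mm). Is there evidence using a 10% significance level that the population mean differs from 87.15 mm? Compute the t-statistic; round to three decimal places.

2.887

H0: μ = 87.15; H1: μ ≠ 87.15 (one-sample t-test, two-sided).
t = (x̄ − μ₀)/(s/√n) = (97.69 − 87.15)/(17.51/√23) = 2.887
df = n − 1 = 22
Two-sided p-value ≈ 0.0086
Since p ≈ 0.0086 < α = 0.1, reject H0; the data support H1.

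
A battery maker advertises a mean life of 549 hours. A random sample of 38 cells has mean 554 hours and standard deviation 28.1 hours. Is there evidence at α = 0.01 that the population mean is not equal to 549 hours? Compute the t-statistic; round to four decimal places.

H0: μ = 549; H1: μ ≠ 549 (one-sample t-test, two-sided).
t = (x̄ − μ₀)/(s/√n) = (554 − 549)/(28.1/√38) = 1.0969
df = n − 1 = 37
Two-sided p-value ≈ 0.280
Since p ≈ 0.280 > α = 0.01, fail to reject H0; the evidence is not statistically significant.

1.0969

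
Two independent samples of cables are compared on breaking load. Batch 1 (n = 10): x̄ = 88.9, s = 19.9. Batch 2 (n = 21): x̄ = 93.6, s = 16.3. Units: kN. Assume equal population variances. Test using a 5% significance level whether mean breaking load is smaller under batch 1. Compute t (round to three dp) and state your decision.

t = -0.699; fail to reject H0

Let group 1 = batch 1, group 2 = batch 2. H0: μ_1 = μ_2; H1: μ_1 < μ_2 (two-sample pooled-variance t-test, left-tailed).
s_p² = [(10−1)·19.9² + (21−1)·16.3²]/(10+21−2) = 306.134
t = (88.9 − 93.6)/√[306.134·(1/10 + 1/21)] = -0.699
df = n₁ + n₂ − 2 = 29
p-value = P(T ≤ -0.699) ≈ 0.2450
Since p ≈ 0.2450 > α = 0.05, fail to reject H0; the data do not provide sufficient evidence against H0.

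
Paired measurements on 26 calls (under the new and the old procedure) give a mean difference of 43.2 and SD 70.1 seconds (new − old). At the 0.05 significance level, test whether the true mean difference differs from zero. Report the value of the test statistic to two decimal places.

H0: μ_d = 0; H1: μ_d ≠ 0 (paired t-test on the differences, two-sided).
t = d̄/(s_d/√n) = 43.2/(70.1/√26) = 3.14
df = n − 1 = 25
Two-sided p-value ≈ 0.0043
Since p ≈ 0.0043 < α = 0.05, reject H0; the evidence is statistically significant.

3.14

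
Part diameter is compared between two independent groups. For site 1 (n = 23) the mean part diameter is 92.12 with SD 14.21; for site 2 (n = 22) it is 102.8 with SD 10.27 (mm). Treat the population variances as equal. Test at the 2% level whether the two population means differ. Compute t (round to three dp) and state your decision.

Let group 1 = site 1, group 2 = site 2. H0: μ_1 = μ_2; H1: μ_1 ≠ μ_2 (two-sample pooled-variance t-test, two-sided).
s_p² = [(23−1)·14.21² + (22−1)·10.27²]/(23+22−2) = 154.82
t = (92.12 − 102.8)/√[154.82·(1/23 + 1/22)] = -2.878
df = n₁ + n₂ − 2 = 43
Two-sided p-value ≈ 0.006
Since p ≈ 0.006 < α = 0.02, reject H0; the data support H1.

t = -2.878; reject H0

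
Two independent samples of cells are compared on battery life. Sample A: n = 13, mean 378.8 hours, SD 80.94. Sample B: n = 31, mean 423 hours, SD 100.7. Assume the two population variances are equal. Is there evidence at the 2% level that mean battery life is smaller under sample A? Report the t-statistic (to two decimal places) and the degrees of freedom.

Let group 1 = sample A, group 2 = sample B. H0: μ_1 = μ_2; H1: μ_1 < μ_2 (two-sample pooled-variance t-test, left-tailed).
s_p² = [(13−1)·80.94² + (31−1)·100.7²]/(13+31−2) = 9115
t = (378.8 − 423)/√[9115·(1/13 + 1/31)] = -1.40
df = n₁ + n₂ − 2 = 42
p-value = P(T ≤ -1.40) ≈ 0.084
Since p ≈ 0.084 > α = 0.02, fail to reject H0; the evidence is not statistically significant.

t = -1.40, df = 42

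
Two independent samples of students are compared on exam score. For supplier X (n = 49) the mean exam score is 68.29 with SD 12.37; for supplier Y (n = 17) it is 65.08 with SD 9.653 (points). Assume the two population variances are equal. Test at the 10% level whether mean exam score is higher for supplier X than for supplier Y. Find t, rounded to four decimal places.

Let group 1 = supplier X, group 2 = supplier Y. H0: μ_1 = μ_2; H1: μ_1 > μ_2 (two-sample pooled-variance t-test, right-tailed).
s_p² = [(49−1)·12.37² + (17−1)·9.653²]/(49+17−2) = 138.058
t = (68.29 − 65.08)/√[138.058·(1/49 + 1/17)] = 0.9706
df = n₁ + n₂ − 2 = 64
p-value = P(T ≥ 0.9706) ≈ 0.168
Since p ≈ 0.168 > α = 0.1, fail to reject H0; the data do not provide sufficient evidence against H0.

0.9706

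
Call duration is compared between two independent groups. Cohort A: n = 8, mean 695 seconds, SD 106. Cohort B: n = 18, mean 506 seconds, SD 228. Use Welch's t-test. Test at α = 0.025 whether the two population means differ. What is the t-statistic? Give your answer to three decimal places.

2.885

Let group 1 = cohort A, group 2 = cohort B. H0: μ_1 = μ_2; H1: μ_1 ≠ μ_2 (Welch's two-sample t-test, two-sided).
t = (x̄_1 − x̄_2)/√(s_1²/n_1 + s_2²/n_2) = (695 − 506)/√(106²/8 + 228²/18) = 2.885
Welch–Satterthwaite df ≈ 23.85
Two-sided p-value ≈ 0.0082
Since p ≈ 0.0082 < α = 0.025, reject H0; the evidence is statistically significant.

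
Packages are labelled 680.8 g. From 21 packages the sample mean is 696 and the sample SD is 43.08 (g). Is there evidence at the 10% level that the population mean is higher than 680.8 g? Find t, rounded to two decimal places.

1.62

H0: μ = 680.8; H1: μ > 680.8 (one-sample t-test, right-tailed).
t = (x̄ − μ₀)/(s/√n) = (696 − 680.8)/(43.08/√21) = 1.62
df = n − 1 = 20
p-value = P(T ≥ 1.62) ≈ 0.061
Since p ≈ 0.061 < α = 0.1, reject H0; the evidence is statistically significant.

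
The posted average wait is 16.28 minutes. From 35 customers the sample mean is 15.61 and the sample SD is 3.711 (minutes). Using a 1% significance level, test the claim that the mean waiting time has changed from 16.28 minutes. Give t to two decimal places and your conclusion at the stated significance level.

t = -1.07; fail to reject H0

H0: μ = 16.28; H1: μ ≠ 16.28 (one-sample t-test, two-sided).
t = (x̄ − μ₀)/(s/√n) = (15.61 − 16.28)/(3.711/√35) = -1.07
df = n − 1 = 34
Two-sided p-value ≈ 0.293
Since p ≈ 0.293 > α = 0.01, fail to reject H0; the evidence is not statistically significant.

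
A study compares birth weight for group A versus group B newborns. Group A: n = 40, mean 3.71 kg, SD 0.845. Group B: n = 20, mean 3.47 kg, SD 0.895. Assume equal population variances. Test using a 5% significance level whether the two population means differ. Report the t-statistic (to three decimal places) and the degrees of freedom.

t = 1.017, df = 58

Let group 1 = group A, group 2 = group B. H0: μ_1 = μ_2; H1: μ_1 ≠ μ_2 (two-sample pooled-variance t-test, two-sided).
s_p² = [(40−1)·0.845² + (20−1)·0.895²]/(40+20−2) = 0.742525
t = (3.71 − 3.47)/√[0.742525·(1/40 + 1/20)] = 1.017
df = n₁ + n₂ − 2 = 58
Two-sided p-value ≈ 0.3134
Since p ≈ 0.3134 > α = 0.05, fail to reject H0; the evidence is not statistically significant.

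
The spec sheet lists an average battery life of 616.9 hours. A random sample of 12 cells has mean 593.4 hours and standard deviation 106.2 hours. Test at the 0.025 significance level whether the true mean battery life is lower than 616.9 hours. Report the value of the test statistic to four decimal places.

H0: μ = 616.9; H1: μ < 616.9 (one-sample t-test, left-tailed).
t = (x̄ − μ₀)/(s/√n) = (593.4 − 616.9)/(106.2/√12) = -0.7665
df = n − 1 = 11
p-value = P(T ≤ -0.7665) ≈ 0.2297
Since p ≈ 0.2297 > α = 0.025, fail to reject H0; the evidence is not statistically significant.

-0.7665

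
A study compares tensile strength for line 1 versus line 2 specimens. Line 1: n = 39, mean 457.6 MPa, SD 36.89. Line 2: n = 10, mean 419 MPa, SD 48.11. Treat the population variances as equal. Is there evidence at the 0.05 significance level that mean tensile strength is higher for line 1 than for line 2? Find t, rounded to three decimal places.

2.772

Let group 1 = line 1, group 2 = line 2. H0: μ_1 = μ_2; H1: μ_1 > μ_2 (two-sample pooled-variance t-test, right-tailed).
s_p² = [(39−1)·36.89² + (10−1)·48.11²]/(39+10−2) = 1543.5
t = (457.6 − 419)/√[1543.5·(1/39 + 1/10)] = 2.772
df = n₁ + n₂ − 2 = 47
p-value = P(T ≥ 2.772) ≈ 0.0040
Since p ≈ 0.0040 < α = 0.05, reject H0; the data support H1.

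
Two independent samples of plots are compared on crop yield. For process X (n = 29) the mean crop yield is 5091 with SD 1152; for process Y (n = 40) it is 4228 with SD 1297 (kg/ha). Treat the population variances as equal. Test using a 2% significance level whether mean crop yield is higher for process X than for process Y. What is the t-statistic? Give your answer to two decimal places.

Let group 1 = process X, group 2 = process Y. H0: μ_1 = μ_2; H1: μ_1 > μ_2 (two-sample pooled-variance t-test, right-tailed).
s_p² = [(29−1)·1152² + (40−1)·1297²]/(29+40−2) = 1533810
t = (5091 − 4228)/√[1533810·(1/29 + 1/40)] = 2.86
df = n₁ + n₂ − 2 = 67
p-value = P(T ≥ 2.86) ≈ 0.0028
Since p ≈ 0.0028 < α = 0.02, reject H0; the evidence is statistically significant.

2.86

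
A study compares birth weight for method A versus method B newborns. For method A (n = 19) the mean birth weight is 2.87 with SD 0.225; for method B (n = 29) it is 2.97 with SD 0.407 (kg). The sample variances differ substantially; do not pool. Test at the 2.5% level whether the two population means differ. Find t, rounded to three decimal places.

Let group 1 = method A, group 2 = method B. H0: μ_1 = μ_2; H1: μ_1 ≠ μ_2 (Welch's two-sample t-test, two-sided).
t = (x̄_1 − x̄_2)/√(s_1²/n_1 + s_2²/n_2) = (2.87 − 2.97)/√(0.225²/19 + 0.407²/29) = -1.093
Welch–Satterthwaite df ≈ 44.99
Two-sided p-value ≈ 0.2804
Since p ≈ 0.2804 > α = 0.025, fail to reject H0; the data do not provide sufficient evidence against H0.

-1.093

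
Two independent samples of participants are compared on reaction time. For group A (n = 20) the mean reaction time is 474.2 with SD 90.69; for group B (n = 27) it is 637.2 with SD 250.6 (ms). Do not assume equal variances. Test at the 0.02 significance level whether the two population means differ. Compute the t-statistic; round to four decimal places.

Let group 1 = group A, group 2 = group B. H0: μ_1 = μ_2; H1: μ_1 ≠ μ_2 (Welch's two-sample t-test, two-sided).
t = (x̄_1 − x̄_2)/√(s_1²/n_1 + s_2²/n_2) = (474.2 − 637.2)/√(90.69²/20 + 250.6²/27) = -3.1156
Welch–Satterthwaite df ≈ 34.53
Two-sided p-value ≈ 0.004
Since p ≈ 0.004 < α = 0.02, reject H0; the data support H1.

-3.1156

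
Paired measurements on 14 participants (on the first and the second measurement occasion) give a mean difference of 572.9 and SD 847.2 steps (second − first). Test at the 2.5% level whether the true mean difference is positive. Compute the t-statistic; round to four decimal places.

H0: μ_d = 0; H1: μ_d > 0 (paired t-test on the differences, right-tailed).
t = d̄/(s_d/√n) = 572.9/(847.2/√14) = 2.5302
df = n − 1 = 13
p-value = P(T ≥ 2.5302) ≈ 0.013
Since p ≈ 0.013 < α = 0.025, reject H0; the evidence is statistically significant.

2.5302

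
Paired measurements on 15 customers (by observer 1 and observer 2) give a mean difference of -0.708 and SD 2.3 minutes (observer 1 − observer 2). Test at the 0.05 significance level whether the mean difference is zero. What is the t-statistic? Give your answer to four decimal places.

H0: μ_d = 0; H1: μ_d ≠ 0 (paired t-test on the differences, two-sided).
t = d̄/(s_d/√n) = -0.708/(2.3/√15) = -1.1922
df = n − 1 = 14
Two-sided p-value ≈ 0.253
Since p ≈ 0.253 > α = 0.05, fail to reject H0; the data do not provide sufficient evidence against H0.

-1.1922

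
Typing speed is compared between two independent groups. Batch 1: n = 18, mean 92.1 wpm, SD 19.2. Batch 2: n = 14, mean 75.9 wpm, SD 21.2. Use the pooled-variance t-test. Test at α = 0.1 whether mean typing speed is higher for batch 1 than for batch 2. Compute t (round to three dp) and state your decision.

t = 2.263; reject H0

Let group 1 = batch 1, group 2 = batch 2. H0: μ_1 = μ_2; H1: μ_1 > μ_2 (two-sample pooled-variance t-test, right-tailed).
s_p² = [(18−1)·19.2² + (14−1)·21.2²]/(18+14−2) = 403.653
t = (92.1 − 75.9)/√[403.653·(1/18 + 1/14)] = 2.263
df = n₁ + n₂ − 2 = 30
p-value = P(T ≥ 2.263) ≈ 0.0155
Since p ≈ 0.0155 < α = 0.1, reject H0; the evidence is statistically significant.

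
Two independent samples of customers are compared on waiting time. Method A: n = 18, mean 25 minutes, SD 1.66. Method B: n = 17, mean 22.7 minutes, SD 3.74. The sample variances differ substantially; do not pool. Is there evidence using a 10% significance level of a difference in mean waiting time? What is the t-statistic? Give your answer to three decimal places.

Let group 1 = method A, group 2 = method B. H0: μ_1 = μ_2; H1: μ_1 ≠ μ_2 (Welch's two-sample t-test, two-sided).
t = (x̄_1 − x̄_2)/√(s_1²/n_1 + s_2²/n_2) = (25 − 22.7)/√(1.66²/18 + 3.74²/17) = 2.328
Welch–Satterthwaite df ≈ 21.80
Two-sided p-value ≈ 0.0296
Since p ≈ 0.0296 < α = 0.1, reject H0; the data support H1.

2.328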